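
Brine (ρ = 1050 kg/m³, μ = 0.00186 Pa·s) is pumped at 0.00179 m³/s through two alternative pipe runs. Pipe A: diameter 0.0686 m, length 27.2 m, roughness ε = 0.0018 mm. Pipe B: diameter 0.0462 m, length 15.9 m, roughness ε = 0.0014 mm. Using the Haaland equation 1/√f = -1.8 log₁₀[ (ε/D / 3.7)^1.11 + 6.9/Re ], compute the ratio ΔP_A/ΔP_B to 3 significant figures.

ΔP_A/ΔP_B ≈ 0.261

Pipe A: V = Q/A = 0.00179/0.003696 = 0.4843 m/s; Re = 1.875e+04; ε/D = 2.62e-05; Haaland → f = 0.0262; ΔP_A = f(L/D)(ρV²/2) = 1279 Pa.
Pipe B: V = Q/A = 0.00179/0.001676 = 1.068 m/s; Re = 2.785e+04; ε/D = 3.03e-05; Haaland → f = 0.02379; ΔP_B = f(L/D)(ρV²/2) = 4900 Pa.
ΔP_A/ΔP_B = 1279/4900 = 0.261.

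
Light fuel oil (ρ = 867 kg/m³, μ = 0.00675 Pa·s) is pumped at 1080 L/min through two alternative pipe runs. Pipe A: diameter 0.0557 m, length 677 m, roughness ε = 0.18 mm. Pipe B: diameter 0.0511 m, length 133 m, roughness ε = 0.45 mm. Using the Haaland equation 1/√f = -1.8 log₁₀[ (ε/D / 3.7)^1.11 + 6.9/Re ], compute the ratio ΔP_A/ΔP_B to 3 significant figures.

Pipe A: V = Q/A = 0.018/0.002437 = 7.387 m/s; Re = 5.285e+04; ε/D = 0.00323; Haaland → f = 0.02881; ΔP_A = f(L/D)(ρV²/2) = 8.283e+06 Pa.
Pipe B: V = Q/A = 0.018/0.002051 = 8.777 m/s; Re = 5.761e+04; ε/D = 0.00881; Haaland → f = 0.03743; ΔP_B = f(L/D)(ρV²/2) = 3.254e+06 Pa.
ΔP_A/ΔP_B = 8.283e+06/3.254e+06 = 2.55.

ΔP_A/ΔP_B ≈ 2.55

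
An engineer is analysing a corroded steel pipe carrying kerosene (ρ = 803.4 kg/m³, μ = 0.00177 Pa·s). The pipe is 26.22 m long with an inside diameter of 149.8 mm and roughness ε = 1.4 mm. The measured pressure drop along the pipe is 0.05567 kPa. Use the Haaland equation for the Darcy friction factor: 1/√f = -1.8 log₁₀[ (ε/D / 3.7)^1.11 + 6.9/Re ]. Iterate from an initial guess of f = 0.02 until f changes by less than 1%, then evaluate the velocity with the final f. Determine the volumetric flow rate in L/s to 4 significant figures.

Q ≈ 2.399 L/s

Rearranging Darcy-Weisbach: V = √(2·ΔP·D/(f·L·ρ)). With ε/D = 0.0014/0.1498 = 0.00935, iterate starting from f = 0.02:
  f = 0.02 → V = √(2·55.67·0.1498/(0.02·26.22·803.4)) = 0.199 m/s; Re = ρVD/μ = 1.353e+04; f → 0.0411
  f = 0.0411 → V = 0.1388 m/s; Re = 9437; f → 0.04264
  f = 0.04264 → V = 0.1363 m/s; Re = 9266; f → 0.04273
Converged (Δf/f < 1%). With the final f = 0.04273: V = √(2·55.67·0.1498/(0.04273·26.22·803.4)) = 0.1361 m/s.
Q = V·A = 0.1361·(π/4·0.1498²) = 0.002399 m³/s = 2.399 L/s.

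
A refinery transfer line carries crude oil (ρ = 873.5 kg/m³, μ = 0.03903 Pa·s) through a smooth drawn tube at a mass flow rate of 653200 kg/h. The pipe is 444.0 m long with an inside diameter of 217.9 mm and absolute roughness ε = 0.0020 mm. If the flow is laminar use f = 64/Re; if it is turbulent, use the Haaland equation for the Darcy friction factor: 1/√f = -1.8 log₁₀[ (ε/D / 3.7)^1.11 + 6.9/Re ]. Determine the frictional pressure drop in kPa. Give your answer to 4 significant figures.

ΔP ≈ 659.8 kPa

ṁ = 653200 kg/h = 653200/3600 = 181.4 kg/s.
A = πD²/4 = π(0.2179)²/4 = 0.03729 m²; mean velocity V = ṁ/(ρA) = 181.4/(873.5 · 0.03729) = 5.57 m/s.
Reynolds number Re = ρVD/μ = 873.5 · 5.57 · 0.2179 / 0.039 = 2.716e+04.
Re > 4000 → turbulent. Relative roughness ε/D = 2e-06/0.2179 = 9.18e-06. Haaland: 1/√f = -1.8 log₁₀[(9.18e-06/3.7)^1.11 + 6.9/2.716e+04] = -1.8 log₁₀[6e-07 + 0.000254] = 6.469, so f = 0.02389.
Darcy-Weisbach: ΔP = f(L/D)(ρV²/2) = 0.02389·(444/0.2179)·(873.5·5.57²/2) = 0.02389·2038·1.355e+04 = 6.598e+05 Pa.
ΔP = 6.598e+05 Pa = 659.8 kPa.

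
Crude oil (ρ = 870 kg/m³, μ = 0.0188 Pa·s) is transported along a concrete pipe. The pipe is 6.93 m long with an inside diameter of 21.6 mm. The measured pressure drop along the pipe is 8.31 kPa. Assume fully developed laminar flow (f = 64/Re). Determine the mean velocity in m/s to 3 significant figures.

For laminar flow, f = 64/Re with Re = ρVD/μ, so Darcy-Weisbach reduces to ΔP = 32μLV/D². Solving for V: V = ΔP·D²/(32μL) = 8310·(0.0216)²/(32·0.0188·6.93) = 0.93 m/s.
Check: Re = ρVD/μ = 870·0.93·0.0216/0.0188 = 929.6 < 2300, so the laminar assumption holds.

V ≈ 0.930 m/s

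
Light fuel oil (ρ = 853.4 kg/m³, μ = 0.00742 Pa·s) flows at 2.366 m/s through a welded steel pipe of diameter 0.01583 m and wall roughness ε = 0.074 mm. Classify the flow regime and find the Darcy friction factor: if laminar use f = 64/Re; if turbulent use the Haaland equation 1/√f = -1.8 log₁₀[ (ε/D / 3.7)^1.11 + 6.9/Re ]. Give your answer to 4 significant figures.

Re = ρVD/μ = 853.4·2.366·0.01583/0.00742 = 4308.
Re > 4000 → turbulent. ε/D = 7.4e-05/0.01583 = 0.00467; Haaland: 1/√f = -1.8 log₁₀[0.000606 + 0.0016] = 4.781, so f = 0.04375.

f ≈ 0.04375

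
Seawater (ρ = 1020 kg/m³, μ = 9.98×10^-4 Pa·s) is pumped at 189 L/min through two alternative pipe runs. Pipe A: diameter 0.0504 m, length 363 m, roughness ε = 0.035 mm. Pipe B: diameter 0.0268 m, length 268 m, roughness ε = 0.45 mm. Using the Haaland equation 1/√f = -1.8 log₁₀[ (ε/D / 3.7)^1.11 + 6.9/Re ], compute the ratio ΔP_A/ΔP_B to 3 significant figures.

Pipe A: V = Q/A = 0.00315/0.001995 = 1.579 m/s; Re = 8.133e+04; ε/D = 0.000694; Haaland → f = 0.02135; ΔP_A = f(L/D)(ρV²/2) = 1.956e+05 Pa.
Pipe B: V = Q/A = 0.00315/0.0005641 = 5.584 m/s; Re = 1.53e+05; ε/D = 0.0168; Haaland → f = 0.0459; ΔP_B = f(L/D)(ρV²/2) = 7.299e+06 Pa.
ΔP_A/ΔP_B = 1.956e+05/7.299e+06 = 0.0268.

ΔP_A/ΔP_B ≈ 0.0268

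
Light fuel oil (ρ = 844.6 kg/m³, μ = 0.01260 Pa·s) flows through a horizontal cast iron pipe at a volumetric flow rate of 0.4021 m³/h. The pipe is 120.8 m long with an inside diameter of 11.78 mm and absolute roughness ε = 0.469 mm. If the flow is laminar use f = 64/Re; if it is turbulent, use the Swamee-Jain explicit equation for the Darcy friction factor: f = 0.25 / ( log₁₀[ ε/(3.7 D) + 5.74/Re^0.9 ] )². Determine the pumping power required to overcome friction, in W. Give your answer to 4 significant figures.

P ≈ 40.18 W

Q = 0.4021 m³/h = 0.4021/3600 = 0.0001117 m³/s.
Cross-sectional area A = πD²/4 = π(0.01178)²/4 = 0.000109 m²; mean velocity V = Q/A = 0.0001117/0.000109 = 1.025 m/s.
Reynolds number Re = ρVD/μ = 844.6 · 1.025 · 0.01178 / 0.0126 = 809.2.
Re < 2300 → laminar flow, so f = 64/Re = 64/809.2 = 0.07909 (the turbulent correlation is not needed).
Darcy-Weisbach: ΔP = f(L/D)(ρV²/2) = 0.07909·(120.8/0.01178)·(844.6·1.025²/2) = 0.07909·1.025e+04·443.5 = 3.597e+05 Pa.
Pumping power P = QΔP = 0.0001117·3.597e+05 = 40.177 W = 40.18 W.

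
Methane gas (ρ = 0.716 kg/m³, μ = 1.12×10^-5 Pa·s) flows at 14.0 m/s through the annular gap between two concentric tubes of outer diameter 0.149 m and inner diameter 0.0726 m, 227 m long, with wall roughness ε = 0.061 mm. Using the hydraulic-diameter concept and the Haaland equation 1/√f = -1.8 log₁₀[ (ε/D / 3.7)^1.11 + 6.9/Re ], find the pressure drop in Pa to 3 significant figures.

ΔP ≈ 4620 Pa

Hydraulic diameter D_h = 4A/P = D_o - D_i = 0.149 - 0.0726 = 0.0764 m.
Re = ρVD_h/μ = 0.716·14·0.0764/1.12e-05 = 6.838e+04.
ε/D_h = 6.1e-05/0.0764 = 0.000798; Haaland gives 1/√f = -1.8 log₁₀[8.53e-05+0.000101] = 6.714, so f = 0.02218.
ΔP = f(L/D_h)(ρV²/2) = 0.02218·227/0.0764·70.17 = 4625 Pa.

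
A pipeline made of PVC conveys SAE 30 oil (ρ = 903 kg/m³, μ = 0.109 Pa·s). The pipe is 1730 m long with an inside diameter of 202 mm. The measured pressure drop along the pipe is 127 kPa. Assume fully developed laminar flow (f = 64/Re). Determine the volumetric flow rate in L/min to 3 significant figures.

Q ≈ 1650 L/min

For laminar flow, f = 64/Re with Re = ρVD/μ, so Darcy-Weisbach reduces to ΔP = 32μLV/D². Solving for V: V = ΔP·D²/(32μL) = 1.27e+05·(0.202)²/(32·0.109·1730) = 0.8588 m/s.
Check: Re = ρVD/μ = 903·0.8588·0.202/0.109 = 1437 < 2300, so the laminar assumption holds.
Q = V·A = 0.8588·(π/4·0.202²) = 0.02752 m³/s = 1650 L/min.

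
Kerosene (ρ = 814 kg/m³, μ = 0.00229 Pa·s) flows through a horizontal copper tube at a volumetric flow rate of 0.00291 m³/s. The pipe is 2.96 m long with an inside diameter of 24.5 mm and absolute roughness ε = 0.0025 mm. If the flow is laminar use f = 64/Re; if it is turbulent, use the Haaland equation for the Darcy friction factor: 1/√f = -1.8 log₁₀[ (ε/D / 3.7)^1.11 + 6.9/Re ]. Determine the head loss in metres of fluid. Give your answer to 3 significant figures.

Cross-sectional area A = πD²/4 = π(0.0245)²/4 = 0.0004714 m²; mean velocity V = Q/A = 0.00291/0.0004714 = 6.173 m/s.
Reynolds number Re = ρVD/μ = 814 · 6.173 · 0.0245 / 0.00229 = 5.376e+04.
Re > 4000 → turbulent. Relative roughness ε/D = 2.5e-06/0.0245 = 0.000102. Haaland: 1/√f = -1.8 log₁₀[(0.000102/3.7)^1.11 + 6.9/5.376e+04] = -1.8 log₁₀[8.69e-06 + 0.000128] = 6.954, so f = 0.02068.
Darcy-Weisbach: ΔP = f(L/D)(ρV²/2) = 0.02068·(2.96/0.0245)·(814·6.173²/2) = 0.02068·120.8·1.551e+04 = 3.875e+04 Pa.
Head loss h_f = ΔP/(ρg) = 3.875e+04/(814·9.81) = 4.85 m.

h_f ≈ 4.85 m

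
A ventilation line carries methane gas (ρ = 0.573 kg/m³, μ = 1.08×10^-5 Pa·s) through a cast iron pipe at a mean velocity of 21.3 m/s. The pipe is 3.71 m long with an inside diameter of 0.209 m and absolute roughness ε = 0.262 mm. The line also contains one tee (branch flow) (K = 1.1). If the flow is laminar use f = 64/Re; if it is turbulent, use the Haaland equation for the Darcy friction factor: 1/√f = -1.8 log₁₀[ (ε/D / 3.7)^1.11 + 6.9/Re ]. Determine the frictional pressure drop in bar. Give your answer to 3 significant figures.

Reynolds number Re = ρVD/μ = 0.573 · 21.3 · 0.209 / 1.08e-05 = 2.362e+05.
Re > 4000 → turbulent. Relative roughness ε/D = 0.000262/0.209 = 0.00125. Haaland: 1/√f = -1.8 log₁₀[(0.00125/3.7)^1.11 + 6.9/2.362e+05] = -1.8 log₁₀[0.000141 + 2.92e-05] = 6.786, so f = 0.02172.
Total minor-loss coefficient ΣK = 1·1.1 = 1.1.
ΔP = [f·L/D + ΣK]·(ρV²/2) = [0.02172·3.71/0.209 + 1.1]·(0.573·21.3²/2) = [0.3855 + 1.1]·130 = 193.1 Pa.
ΔP = 193.1 Pa = 0.00193 bar.

ΔP ≈ 0.00193 bar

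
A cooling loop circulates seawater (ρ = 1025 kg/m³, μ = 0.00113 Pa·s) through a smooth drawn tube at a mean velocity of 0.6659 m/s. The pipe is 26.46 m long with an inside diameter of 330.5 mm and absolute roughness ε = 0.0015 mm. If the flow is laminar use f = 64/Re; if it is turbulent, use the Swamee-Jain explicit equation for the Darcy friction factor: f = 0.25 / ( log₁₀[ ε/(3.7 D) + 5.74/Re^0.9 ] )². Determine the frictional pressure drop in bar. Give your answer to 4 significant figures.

ΔP ≈ 0.002835 bar

Reynolds number Re = ρVD/μ = 1025 · 0.6659 · 0.3305 / 0.00113 = 1.996e+05.
Re > 4000 → turbulent. Relative roughness ε/D = 1.5e-06/0.3305 = 4.54e-06. Swamee-Jain: f = 0.25/(log₁₀[4.54e-06/3.7 + 5.74/1.996e+05^0.9])² = 0.25/(log₁₀[1.23e-06 + 9.74e-05])² = 0.25/(-4.006)² = 0.01558.
Darcy-Weisbach: ΔP = f(L/D)(ρV²/2) = 0.01558·(26.46/0.3305)·(1025·0.6659²/2) = 0.01558·80.06·227.3 = 283.5 Pa.
ΔP = 283.5 Pa = 0.002835 bar.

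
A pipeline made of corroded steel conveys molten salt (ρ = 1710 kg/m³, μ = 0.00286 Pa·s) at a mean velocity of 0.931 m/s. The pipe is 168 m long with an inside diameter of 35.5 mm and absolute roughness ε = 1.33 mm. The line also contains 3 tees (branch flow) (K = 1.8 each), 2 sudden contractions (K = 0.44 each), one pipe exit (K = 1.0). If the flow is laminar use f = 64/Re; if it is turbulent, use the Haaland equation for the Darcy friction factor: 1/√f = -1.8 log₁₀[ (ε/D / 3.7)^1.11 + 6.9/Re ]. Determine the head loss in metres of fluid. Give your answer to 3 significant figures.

h_f ≈ 13.8 m

Reynolds number Re = ρVD/μ = 1710 · 0.931 · 0.0355 / 0.00286 = 1.976e+04.
Re > 4000 → turbulent. Relative roughness ε/D = 0.00133/0.0355 = 0.0375. Haaland: 1/√f = -1.8 log₁₀[(0.0375/3.7)^1.11 + 6.9/1.976e+04] = -1.8 log₁₀[0.00611 + 0.000349] = 3.942, so f = 0.06436.
Total minor-loss coefficient ΣK = 3·1.8 + 2·0.44 + 1·1 = 7.28.
ΔP = [f·L/D + ΣK]·(ρV²/2) = [0.06436·168/0.0355 + 7.28]·(1710·0.931²/2) = [304.6 + 7.28]·741.1 = 2.311e+05 Pa.
Head loss h_f = ΔP/(ρg) = 2.311e+05/(1710·9.81) = 13.8 m.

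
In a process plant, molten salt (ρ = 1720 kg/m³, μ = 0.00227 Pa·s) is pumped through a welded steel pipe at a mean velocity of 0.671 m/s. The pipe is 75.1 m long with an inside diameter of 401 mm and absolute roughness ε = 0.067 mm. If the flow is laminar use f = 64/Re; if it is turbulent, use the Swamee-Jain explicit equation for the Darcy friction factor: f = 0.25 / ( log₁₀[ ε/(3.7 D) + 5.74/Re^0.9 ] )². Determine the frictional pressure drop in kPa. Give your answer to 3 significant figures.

ΔP ≈ 1.22 kPa

Reynolds number Re = ρVD/μ = 1720 · 0.671 · 0.401 / 0.00227 = 2.039e+05.
Re > 4000 → turbulent. Relative roughness ε/D = 6.7e-05/0.401 = 0.000167. Swamee-Jain: f = 0.25/(log₁₀[0.000167/3.7 + 5.74/2.039e+05^0.9])² = 0.25/(log₁₀[4.52e-05 + 9.56e-05])² = 0.25/(-3.852)² = 0.01685.
Darcy-Weisbach: ΔP = f(L/D)(ρV²/2) = 0.01685·(75.1/0.401)·(1720·0.671²/2) = 0.01685·187.3·387.2 = 1222 Pa.
ΔP = 1222 Pa = 1.22 kPa.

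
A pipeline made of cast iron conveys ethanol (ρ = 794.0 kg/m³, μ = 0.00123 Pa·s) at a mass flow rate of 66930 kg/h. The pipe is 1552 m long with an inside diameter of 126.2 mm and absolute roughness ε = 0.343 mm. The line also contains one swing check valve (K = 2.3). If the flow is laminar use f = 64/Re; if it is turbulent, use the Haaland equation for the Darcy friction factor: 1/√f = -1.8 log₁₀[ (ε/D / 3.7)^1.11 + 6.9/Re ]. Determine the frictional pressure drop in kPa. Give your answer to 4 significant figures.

ΔP ≈ 453.8 kPa

ṁ = 66930 kg/h = 66930/3600 = 18.59 kg/s.
A = πD²/4 = π(0.1262)²/4 = 0.01251 m²; mean velocity V = ṁ/(ρA) = 18.59/(794 · 0.01251) = 1.872 m/s.
Reynolds number Re = ρVD/μ = 794 · 1.872 · 0.1262 / 0.00123 = 1.525e+05.
Re > 4000 → turbulent. Relative roughness ε/D = 0.000343/0.1262 = 0.00272. Haaland: 1/√f = -1.8 log₁₀[(0.00272/3.7)^1.11 + 6.9/1.525e+05] = -1.8 log₁₀[0.000332 + 4.52e-05] = 6.162, so f = 0.02634.
Total minor-loss coefficient ΣK = 1·2.3 = 2.3.
ΔP = [f·L/D + ΣK]·(ρV²/2) = [0.02634·1552/0.1262 + 2.3]·(794·1.872²/2) = [323.9 + 2.3]·1391 = 4.538e+05 Pa.
ΔP = 4.538e+05 Pa = 453.8 kPa.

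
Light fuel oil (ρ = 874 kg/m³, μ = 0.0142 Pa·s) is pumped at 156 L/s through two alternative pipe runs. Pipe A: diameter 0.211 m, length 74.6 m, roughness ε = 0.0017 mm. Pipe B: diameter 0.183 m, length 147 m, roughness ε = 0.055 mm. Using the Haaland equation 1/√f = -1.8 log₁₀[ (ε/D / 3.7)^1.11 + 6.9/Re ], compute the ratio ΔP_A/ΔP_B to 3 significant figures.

Pipe A: V = Q/A = 0.156/0.03497 = 4.461 m/s; Re = 5.794e+04; ε/D = 8.06e-06; Haaland → f = 0.02006; ΔP_A = f(L/D)(ρV²/2) = 6.17e+04 Pa.
Pipe B: V = Q/A = 0.156/0.0263 = 5.931 m/s; Re = 6.68e+04; ε/D = 0.000301; Haaland → f = 0.02051; ΔP_B = f(L/D)(ρV²/2) = 2.533e+05 Pa.
ΔP_A/ΔP_B = 6.17e+04/2.533e+05 = 0.244.

ΔP_A/ΔP_B ≈ 0.244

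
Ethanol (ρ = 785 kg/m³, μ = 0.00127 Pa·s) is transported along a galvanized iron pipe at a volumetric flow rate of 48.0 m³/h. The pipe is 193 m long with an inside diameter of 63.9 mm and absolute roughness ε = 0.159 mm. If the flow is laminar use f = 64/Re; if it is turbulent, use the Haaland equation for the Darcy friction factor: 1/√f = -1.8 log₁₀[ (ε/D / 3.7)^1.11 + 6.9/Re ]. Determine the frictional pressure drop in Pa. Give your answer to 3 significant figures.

Q = 48.0 m³/h = 48.0/3600 = 0.01333 m³/s.
Cross-sectional area A = πD²/4 = π(0.0639)²/4 = 0.003207 m²; mean velocity V = Q/A = 0.01333/0.003207 = 4.158 m/s.
Reynolds number Re = ρVD/μ = 785 · 4.158 · 0.0639 / 0.00127 = 1.642e+05.
Re > 4000 → turbulent. Relative roughness ε/D = 0.000159/0.0639 = 0.00249. Haaland: 1/√f = -1.8 log₁₀[(0.00249/3.7)^1.11 + 6.9/1.642e+05] = -1.8 log₁₀[0.000301 + 4.2e-05] = 6.236, so f = 0.02571.
Darcy-Weisbach: ΔP = f(L/D)(ρV²/2) = 0.02571·(193/0.0639)·(785·4.158²/2) = 0.02571·3020·6785 = 5.269e+05 Pa.

ΔP ≈ 527000 Pa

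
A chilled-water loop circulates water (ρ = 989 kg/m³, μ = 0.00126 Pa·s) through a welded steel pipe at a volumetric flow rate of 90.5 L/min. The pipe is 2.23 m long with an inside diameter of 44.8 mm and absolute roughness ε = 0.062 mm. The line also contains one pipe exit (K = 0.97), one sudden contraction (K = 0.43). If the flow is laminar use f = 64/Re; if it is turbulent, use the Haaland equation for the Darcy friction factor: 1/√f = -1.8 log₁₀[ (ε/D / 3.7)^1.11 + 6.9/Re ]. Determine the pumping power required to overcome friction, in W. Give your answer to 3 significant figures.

P ≈ 1.84 W

Q = 90.5 L/min = 90.5/60000 = 0.001508 m³/s.
Cross-sectional area A = πD²/4 = π(0.0448)²/4 = 0.001576 m²; mean velocity V = Q/A = 0.001508/0.001576 = 0.9569 m/s.
Reynolds number Re = ρVD/μ = 989 · 0.9569 · 0.0448 / 0.00126 = 3.365e+04.
Re > 4000 → turbulent. Relative roughness ε/D = 6.2e-05/0.0448 = 0.00138. Haaland: 1/√f = -1.8 log₁₀[(0.00138/3.7)^1.11 + 6.9/3.365e+04] = -1.8 log₁₀[0.000157 + 0.000205] = 6.194, so f = 0.02606.
Total minor-loss coefficient ΣK = 1·0.97 + 1·0.43 = 1.4.
ΔP = [f·L/D + ΣK]·(ρV²/2) = [0.02606·2.23/0.0448 + 1.4]·(989·0.9569²/2) = [1.297 + 1.4]·452.8 = 1221 Pa.
Pumping power P = QΔP = 0.001508·1221 = 1.842 W = 1.84 W.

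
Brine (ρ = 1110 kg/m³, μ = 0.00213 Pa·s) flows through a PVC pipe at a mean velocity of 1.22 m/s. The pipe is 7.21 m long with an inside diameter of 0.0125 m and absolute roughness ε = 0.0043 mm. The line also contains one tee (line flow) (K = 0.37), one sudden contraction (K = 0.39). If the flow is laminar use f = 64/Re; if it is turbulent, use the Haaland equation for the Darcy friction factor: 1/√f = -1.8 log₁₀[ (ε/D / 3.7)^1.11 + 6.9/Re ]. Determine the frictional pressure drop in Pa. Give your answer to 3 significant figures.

Reynolds number Re = ρVD/μ = 1110 · 1.22 · 0.0125 / 0.00213 = 7947.
Re > 4000 → turbulent. Relative roughness ε/D = 4.3e-06/0.0125 = 0.000344. Haaland: 1/√f = -1.8 log₁₀[(0.000344/3.7)^1.11 + 6.9/7947] = -1.8 log₁₀[3.35e-05 + 0.000868] = 5.481, so f = 0.03329.
Total minor-loss coefficient ΣK = 1·0.37 + 1·0.39 = 0.76.
ΔP = [f·L/D + ΣK]·(ρV²/2) = [0.03329·7.21/0.0125 + 0.76]·(1110·1.22²/2) = [19.2 + 0.76]·826.1 = 1.649e+04 Pa.

ΔP ≈ 16500 Pa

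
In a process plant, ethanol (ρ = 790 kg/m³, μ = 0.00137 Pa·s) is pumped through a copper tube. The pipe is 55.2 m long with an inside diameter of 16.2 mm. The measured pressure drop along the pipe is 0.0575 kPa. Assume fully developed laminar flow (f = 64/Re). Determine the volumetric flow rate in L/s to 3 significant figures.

Q ≈ 0.00129 L/s

For laminar flow, f = 64/Re with Re = ρVD/μ, so Darcy-Weisbach reduces to ΔP = 32μLV/D². Solving for V: V = ΔP·D²/(32μL) = 57.5·(0.0162)²/(32·0.00137·55.2) = 0.006236 m/s.
Check: Re = ρVD/μ = 790·0.006236·0.0162/0.00137 = 58.25 < 2300, so the laminar assumption holds.
Q = V·A = 0.006236·(π/4·0.0162²) = 1.285e-06 m³/s = 0.00129 L/s.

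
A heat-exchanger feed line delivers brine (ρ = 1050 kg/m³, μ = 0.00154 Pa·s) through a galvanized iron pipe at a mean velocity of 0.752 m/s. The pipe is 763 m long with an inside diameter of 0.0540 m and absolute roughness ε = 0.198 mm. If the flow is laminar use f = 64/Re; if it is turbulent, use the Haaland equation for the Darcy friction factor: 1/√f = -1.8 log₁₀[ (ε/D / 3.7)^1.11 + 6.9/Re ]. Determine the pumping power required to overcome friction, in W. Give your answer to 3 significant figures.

Reynolds number Re = ρVD/μ = 1050 · 0.752 · 0.054 / 0.00154 = 2.769e+04.
Re > 4000 → turbulent. Relative roughness ε/D = 0.000198/0.054 = 0.00367. Haaland: 1/√f = -1.8 log₁₀[(0.00367/3.7)^1.11 + 6.9/2.769e+04] = -1.8 log₁₀[0.000463 + 0.000249] = 5.665, so f = 0.03116.
Darcy-Weisbach: ΔP = f(L/D)(ρV²/2) = 0.03116·(763/0.054)·(1050·0.752²/2) = 0.03116·1.413e+04·296.9 = 1.307e+05 Pa.
Q = V·A = 0.752·0.00229 = 0.001722 m³/s.
Pumping power P = QΔP = 0.001722·1.307e+05 = 225.1 W = 225 W.

P ≈ 225 W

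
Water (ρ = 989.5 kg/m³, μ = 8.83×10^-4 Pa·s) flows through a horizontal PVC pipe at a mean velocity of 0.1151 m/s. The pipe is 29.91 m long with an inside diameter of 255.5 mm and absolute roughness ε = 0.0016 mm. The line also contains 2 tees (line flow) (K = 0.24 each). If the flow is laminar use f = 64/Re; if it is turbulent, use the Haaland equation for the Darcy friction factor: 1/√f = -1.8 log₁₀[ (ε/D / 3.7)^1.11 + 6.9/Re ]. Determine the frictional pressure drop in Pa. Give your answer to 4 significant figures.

Reynolds number Re = ρVD/μ = 989.5 · 0.1151 · 0.2555 / 0.000883 = 3.296e+04.
Re > 4000 → turbulent. Relative roughness ε/D = 1.6e-06/0.2555 = 6.26e-06. Haaland: 1/√f = -1.8 log₁₀[(6.26e-06/3.7)^1.11 + 6.9/3.296e+04] = -1.8 log₁₀[3.92e-07 + 0.000209] = 6.621, so f = 0.02281.
Total minor-loss coefficient ΣK = 2·0.24 = 0.48.
ΔP = [f·L/D + ΣK]·(ρV²/2) = [0.02281·29.91/0.2555 + 0.48]·(989.5·0.1151²/2) = [2.671 + 0.48]·6.554 = 20.65 Pa.

ΔP ≈ 20.65 Pa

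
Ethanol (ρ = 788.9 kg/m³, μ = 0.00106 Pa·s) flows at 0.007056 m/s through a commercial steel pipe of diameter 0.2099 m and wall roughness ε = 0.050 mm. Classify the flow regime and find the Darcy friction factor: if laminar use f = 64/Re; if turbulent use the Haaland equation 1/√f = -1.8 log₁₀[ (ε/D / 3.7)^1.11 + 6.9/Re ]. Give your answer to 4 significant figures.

Re = ρVD/μ = 788.9·0.007056·0.2099/0.00106 = 1102.
Re < 2300 → laminar, so f = 64/Re = 0.05806 (roughness is irrelevant in laminar flow).

f ≈ 0.05806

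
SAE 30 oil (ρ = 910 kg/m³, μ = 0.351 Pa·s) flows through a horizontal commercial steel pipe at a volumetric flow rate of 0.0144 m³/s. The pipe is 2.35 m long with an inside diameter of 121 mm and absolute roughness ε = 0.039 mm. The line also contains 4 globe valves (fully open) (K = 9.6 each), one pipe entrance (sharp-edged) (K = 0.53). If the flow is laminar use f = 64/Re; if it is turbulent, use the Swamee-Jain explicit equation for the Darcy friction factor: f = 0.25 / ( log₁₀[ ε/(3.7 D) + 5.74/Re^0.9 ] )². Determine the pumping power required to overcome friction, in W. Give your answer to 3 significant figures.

P ≈ 433 W

Cross-sectional area A = πD²/4 = π(0.121)²/4 = 0.0115 m²; mean velocity V = Q/A = 0.0144/0.0115 = 1.252 m/s.
Reynolds number Re = ρVD/μ = 910 · 1.252 · 0.121 / 0.351 = 392.8.
Re < 2300 → laminar flow, so f = 64/Re = 64/392.8 = 0.1629 (the turbulent correlation is not needed).
Total minor-loss coefficient ΣK = 4·9.6 + 1·0.53 = 38.9.
ΔP = [f·L/D + ΣK]·(ρV²/2) = [0.1629·2.35/0.121 + 38.9]·(910·1.252²/2) = [3.164 + 38.9]·713.5 = 3.004e+04 Pa.
Pumping power P = QΔP = 0.0144·3.004e+04 = 432.5 W = 433 W.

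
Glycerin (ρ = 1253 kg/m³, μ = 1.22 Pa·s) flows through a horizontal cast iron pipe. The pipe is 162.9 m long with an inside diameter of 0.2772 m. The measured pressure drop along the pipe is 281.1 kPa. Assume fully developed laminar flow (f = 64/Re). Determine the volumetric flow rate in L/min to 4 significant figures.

Q ≈ 12300 L/min

For laminar flow, f = 64/Re with Re = ρVD/μ, so Darcy-Weisbach reduces to ΔP = 32μLV/D². Solving for V: V = ΔP·D²/(32μL) = 2.811e+05·(0.2772)²/(32·1.22·162.9) = 3.396 m/s.
Check: Re = ρVD/μ = 1253·3.396·0.2772/1.22 = 966.9 < 2300, so the laminar assumption holds.
Q = V·A = 3.396·(π/4·0.2772²) = 0.205 m³/s = 12300 L/min.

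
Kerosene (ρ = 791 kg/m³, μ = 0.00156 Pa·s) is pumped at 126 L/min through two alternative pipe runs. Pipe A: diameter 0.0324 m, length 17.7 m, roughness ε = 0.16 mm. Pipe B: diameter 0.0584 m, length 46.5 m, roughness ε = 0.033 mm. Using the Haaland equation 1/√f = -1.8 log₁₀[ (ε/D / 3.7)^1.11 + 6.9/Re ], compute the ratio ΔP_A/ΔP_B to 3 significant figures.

ΔP_A/ΔP_B ≈ 9.01

Pipe A: V = Q/A = 0.0021/0.0008245 = 2.547 m/s; Re = 4.184e+04; ε/D = 0.00494; Haaland → f = 0.03229; ΔP_A = f(L/D)(ρV²/2) = 4.525e+04 Pa.
Pipe B: V = Q/A = 0.0021/0.002679 = 0.784 m/s; Re = 2.321e+04; ε/D = 0.000565; Haaland → f = 0.02594; ΔP_B = f(L/D)(ρV²/2) = 5021 Pa.
ΔP_A/ΔP_B = 4.525e+04/5021 = 9.01.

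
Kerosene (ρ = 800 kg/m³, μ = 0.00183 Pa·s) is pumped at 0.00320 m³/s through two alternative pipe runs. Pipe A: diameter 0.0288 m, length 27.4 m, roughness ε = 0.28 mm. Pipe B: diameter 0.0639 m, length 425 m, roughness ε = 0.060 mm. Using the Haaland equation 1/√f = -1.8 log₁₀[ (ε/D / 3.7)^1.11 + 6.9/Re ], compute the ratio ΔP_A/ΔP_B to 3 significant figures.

ΔP_A/ΔP_B ≈ 5.17

Pipe A: V = Q/A = 0.0032/0.0006514 = 4.912 m/s; Re = 6.185e+04; ε/D = 0.00972; Haaland → f = 0.03853; ΔP_A = f(L/D)(ρV²/2) = 3.538e+05 Pa.
Pipe B: V = Q/A = 0.0032/0.003207 = 0.9978 m/s; Re = 2.787e+04; ε/D = 0.000939; Haaland → f = 0.02583; ΔP_B = f(L/D)(ρV²/2) = 6.843e+04 Pa.
ΔP_A/ΔP_B = 3.538e+05/6.843e+04 = 5.17.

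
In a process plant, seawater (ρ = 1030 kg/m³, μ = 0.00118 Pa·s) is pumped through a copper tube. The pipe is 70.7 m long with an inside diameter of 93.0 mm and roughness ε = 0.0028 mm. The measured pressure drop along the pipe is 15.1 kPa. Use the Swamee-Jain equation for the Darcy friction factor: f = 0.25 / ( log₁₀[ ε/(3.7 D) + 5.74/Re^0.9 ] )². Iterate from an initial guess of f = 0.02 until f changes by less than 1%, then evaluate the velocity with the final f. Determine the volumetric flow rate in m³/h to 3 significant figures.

Q ≈ 36.4 m³/h

Rearranging Darcy-Weisbach: V = √(2·ΔP·D/(f·L·ρ)). With ε/D = 2.8e-06/0.093 = 3.01e-05, iterate starting from f = 0.02:
  f = 0.02 → V = √(2·1.51e+04·0.093/(0.02·70.7·1030)) = 1.389 m/s; Re = ρVD/μ = 1.127e+05; f → 0.01762
  f = 0.01762 → V = 1.479 m/s; Re = 1.201e+05; f → 0.0174
  f = 0.0174 → V = 1.489 m/s; Re = 1.209e+05; f → 0.01738
Converged (Δf/f < 1%). With the final f = 0.01738: V = √(2·1.51e+04·0.093/(0.01738·70.7·1030)) = 1.49 m/s.
Q = V·A = 1.49·(π/4·0.093²) = 0.01012 m³/s = 36.4 m³/h.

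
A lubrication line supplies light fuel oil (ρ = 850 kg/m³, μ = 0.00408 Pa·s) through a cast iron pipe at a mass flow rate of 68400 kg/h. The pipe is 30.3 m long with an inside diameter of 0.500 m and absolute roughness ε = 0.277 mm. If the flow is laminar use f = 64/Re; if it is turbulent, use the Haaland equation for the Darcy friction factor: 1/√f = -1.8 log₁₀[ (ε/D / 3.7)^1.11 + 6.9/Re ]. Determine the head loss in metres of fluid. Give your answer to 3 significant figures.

ṁ = 68400 kg/h = 68400/3600 = 19 kg/s.
A = πD²/4 = π(0.5)²/4 = 0.1963 m²; mean velocity V = ṁ/(ρA) = 19/(850 · 0.1963) = 0.1138 m/s.
Reynolds number Re = ρVD/μ = 850 · 0.1138 · 0.5 / 0.00408 = 1.186e+04.
Re > 4000 → turbulent. Relative roughness ε/D = 0.000277/0.5 = 0.000554. Haaland: 1/√f = -1.8 log₁₀[(0.000554/3.7)^1.11 + 6.9/1.186e+04] = -1.8 log₁₀[5.68e-05 + 0.000582] = 5.75, so f = 0.03024.
Darcy-Weisbach: ΔP = f(L/D)(ρV²/2) = 0.03024·(30.3/0.5)·(850·0.1138²/2) = 0.03024·60.6·5.508 = 10.09 Pa.
Head loss h_f = ΔP/(ρg) = 10.09/(850·9.81) = 0.00121 m.

h_f ≈ 0.00121 m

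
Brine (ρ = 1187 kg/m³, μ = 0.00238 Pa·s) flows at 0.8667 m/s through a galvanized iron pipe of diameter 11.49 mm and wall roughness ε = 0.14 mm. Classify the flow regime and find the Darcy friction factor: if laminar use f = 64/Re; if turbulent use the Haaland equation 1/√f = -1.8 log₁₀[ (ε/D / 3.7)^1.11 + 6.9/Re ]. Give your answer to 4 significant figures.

Re = ρVD/μ = 1187·0.8667·0.01149/0.00238 = 4967.
Re > 4000 → turbulent. ε/D = 0.00014/0.01149 = 0.0122; Haaland: 1/√f = -1.8 log₁₀[0.00176 + 0.00139] = 4.504, so f = 0.04929.

f ≈ 0.04929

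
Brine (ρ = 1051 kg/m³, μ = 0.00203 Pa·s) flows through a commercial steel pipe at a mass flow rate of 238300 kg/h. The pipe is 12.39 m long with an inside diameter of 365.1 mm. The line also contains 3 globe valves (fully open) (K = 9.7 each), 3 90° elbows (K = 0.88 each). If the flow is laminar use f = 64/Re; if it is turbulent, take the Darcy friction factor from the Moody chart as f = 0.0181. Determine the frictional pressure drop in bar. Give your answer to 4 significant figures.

ΔP ≈ 0.06153 bar

ṁ = 238300 kg/h = 238300/3600 = 66.19 kg/s.
A = πD²/4 = π(0.3651)²/4 = 0.1047 m²; mean velocity V = ṁ/(ρA) = 66.19/(1051 · 0.1047) = 0.6016 m/s.
Reynolds number Re = ρVD/μ = 1051 · 0.6016 · 0.3651 / 0.00203 = 1.137e+05.
Re > 4000 → turbulent; use the Moody-chart value f = 0.0181.
Total minor-loss coefficient ΣK = 3·9.7 + 3·0.88 = 31.7.
ΔP = [f·L/D + ΣK]·(ρV²/2) = [0.0181·12.39/0.3651 + 31.7]·(1051·0.6016²/2) = [0.6142 + 31.7]·190.2 = 6153 Pa.
ΔP = 6153 Pa = 0.06153 bar.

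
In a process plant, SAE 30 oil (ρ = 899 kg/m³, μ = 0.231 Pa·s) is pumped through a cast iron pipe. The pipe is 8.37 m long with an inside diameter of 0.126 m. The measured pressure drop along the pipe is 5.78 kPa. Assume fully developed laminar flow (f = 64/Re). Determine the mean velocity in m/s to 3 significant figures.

For laminar flow, f = 64/Re with Re = ρVD/μ, so Darcy-Weisbach reduces to ΔP = 32μLV/D². Solving for V: V = ΔP·D²/(32μL) = 5780·(0.126)²/(32·0.231·8.37) = 1.483 m/s.
Check: Re = ρVD/μ = 899·1.483·0.126/0.231 = 727.3 < 2300, so the laminar assumption holds.

V ≈ 1.48 m/s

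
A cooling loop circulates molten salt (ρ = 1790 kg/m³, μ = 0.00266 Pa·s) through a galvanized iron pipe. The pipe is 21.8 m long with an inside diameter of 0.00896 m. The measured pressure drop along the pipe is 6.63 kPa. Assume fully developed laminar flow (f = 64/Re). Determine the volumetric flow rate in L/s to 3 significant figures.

For laminar flow, f = 64/Re with Re = ρVD/μ, so Darcy-Weisbach reduces to ΔP = 32μLV/D². Solving for V: V = ΔP·D²/(32μL) = 6630·(0.00896)²/(32·0.00266·21.8) = 0.2868 m/s.
Check: Re = ρVD/μ = 1790·0.2868·0.00896/0.00266 = 1730 < 2300, so the laminar assumption holds.
Q = V·A = 0.2868·(π/4·0.00896²) = 1.809e-05 m³/s = 0.0181 L/s.

Q ≈ 0.0181 L/s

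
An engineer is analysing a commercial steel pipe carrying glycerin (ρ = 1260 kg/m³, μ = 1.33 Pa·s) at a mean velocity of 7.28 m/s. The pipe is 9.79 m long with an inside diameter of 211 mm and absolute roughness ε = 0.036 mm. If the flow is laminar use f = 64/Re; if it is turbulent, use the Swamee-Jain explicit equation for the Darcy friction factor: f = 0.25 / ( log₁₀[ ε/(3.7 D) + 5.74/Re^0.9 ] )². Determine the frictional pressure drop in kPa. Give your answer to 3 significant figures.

Reynolds number Re = ρVD/μ = 1260 · 7.28 · 0.211 / 1.33 = 1455.
Re < 2300 → laminar flow, so f = 64/Re = 64/1455 = 0.04398 (the turbulent correlation is not needed).
Darcy-Weisbach: ΔP = f(L/D)(ρV²/2) = 0.04398·(9.79/0.211)·(1260·7.28²/2) = 0.04398·46.4·3.339e+04 = 6.813e+04 Pa.
ΔP = 6.813e+04 Pa = 68.1 kPa.

ΔP ≈ 68.1 kPa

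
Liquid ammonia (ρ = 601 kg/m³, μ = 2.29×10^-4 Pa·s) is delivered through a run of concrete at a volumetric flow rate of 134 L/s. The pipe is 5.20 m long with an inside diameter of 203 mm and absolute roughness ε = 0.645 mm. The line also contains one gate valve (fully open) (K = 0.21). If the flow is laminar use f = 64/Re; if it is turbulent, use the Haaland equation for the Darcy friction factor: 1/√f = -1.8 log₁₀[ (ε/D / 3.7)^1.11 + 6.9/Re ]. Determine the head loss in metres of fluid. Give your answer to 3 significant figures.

Q = 134 L/s = 134/1000 = 0.134 m³/s.
Cross-sectional area A = πD²/4 = π(0.203)²/4 = 0.03237 m²; mean velocity V = Q/A = 0.134/0.03237 = 4.14 m/s.
Reynolds number Re = ρVD/μ = 601 · 4.14 · 0.203 / 0.000229 = 2.206e+06.
Re > 4000 → turbulent. Relative roughness ε/D = 0.000645/0.203 = 0.00318. Haaland: 1/√f = -1.8 log₁₀[(0.00318/3.7)^1.11 + 6.9/2.206e+06] = -1.8 log₁₀[0.000395 + 3.13e-06] = 6.12, so f = 0.0267.
Total minor-loss coefficient ΣK = 1·0.21 = 0.21.
ΔP = [f·L/D + ΣK]·(ρV²/2) = [0.0267·5.2/0.203 + 0.21]·(601·4.14²/2) = [0.6839 + 0.21]·5151 = 4605 Pa.
Head loss h_f = ΔP/(ρg) = 4605/(601·9.81) = 0.781 m.

h_f ≈ 0.781 m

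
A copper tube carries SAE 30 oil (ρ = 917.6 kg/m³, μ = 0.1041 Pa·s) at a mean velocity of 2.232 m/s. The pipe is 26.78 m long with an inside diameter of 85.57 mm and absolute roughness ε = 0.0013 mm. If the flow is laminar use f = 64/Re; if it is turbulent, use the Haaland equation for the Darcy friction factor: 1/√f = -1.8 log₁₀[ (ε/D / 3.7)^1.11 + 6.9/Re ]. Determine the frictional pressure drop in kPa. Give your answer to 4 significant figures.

ΔP ≈ 27.19 kPa

Reynolds number Re = ρVD/μ = 917.6 · 2.232 · 0.08557 / 0.104 = 1684.
Re < 2300 → laminar flow, so f = 64/Re = 64/1684 = 0.03802 (the turbulent correlation is not needed).
Darcy-Weisbach: ΔP = f(L/D)(ρV²/2) = 0.03802·(26.78/0.08557)·(917.6·2.232²/2) = 0.03802·313·2286 = 2.719e+04 Pa.
ΔP = 2.719e+04 Pa = 27.19 kPa.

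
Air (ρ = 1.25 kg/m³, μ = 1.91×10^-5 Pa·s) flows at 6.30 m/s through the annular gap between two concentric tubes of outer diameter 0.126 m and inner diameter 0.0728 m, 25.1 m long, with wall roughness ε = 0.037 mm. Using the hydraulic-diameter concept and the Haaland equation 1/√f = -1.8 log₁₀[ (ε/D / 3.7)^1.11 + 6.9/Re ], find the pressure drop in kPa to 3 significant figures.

ΔP ≈ 0.310 kPa

Hydraulic diameter D_h = 4A/P = D_o - D_i = 0.126 - 0.0728 = 0.0532 m.
Re = ρVD_h/μ = 1.25·6.3·0.0532/1.91e-05 = 2.193e+04.
ε/D_h = 3.7e-05/0.0532 = 0.000695; Haaland gives 1/√f = -1.8 log₁₀[7.32e-05+0.000315] = 6.141, so f = 0.02652.
ΔP = f(L/D_h)(ρV²/2) = 0.02652·25.1/0.0532·24.81 = 310.4 Pa.
ΔP = 0.310 kPa.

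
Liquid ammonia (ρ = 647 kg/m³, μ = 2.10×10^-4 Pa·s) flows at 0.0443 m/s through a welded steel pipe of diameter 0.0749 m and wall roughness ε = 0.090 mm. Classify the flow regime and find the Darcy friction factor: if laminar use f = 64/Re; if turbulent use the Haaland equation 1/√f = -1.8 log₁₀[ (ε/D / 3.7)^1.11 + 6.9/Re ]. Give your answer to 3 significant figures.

f ≈ 0.0323

Re = ρVD/μ = 647·0.0443·0.0749/0.00021 = 1.022e+04.
Re > 4000 → turbulent. ε/D = 9e-05/0.0749 = 0.0012; Haaland: 1/√f = -1.8 log₁₀[0.000134 + 0.000675] = 5.566, so f = 0.03228.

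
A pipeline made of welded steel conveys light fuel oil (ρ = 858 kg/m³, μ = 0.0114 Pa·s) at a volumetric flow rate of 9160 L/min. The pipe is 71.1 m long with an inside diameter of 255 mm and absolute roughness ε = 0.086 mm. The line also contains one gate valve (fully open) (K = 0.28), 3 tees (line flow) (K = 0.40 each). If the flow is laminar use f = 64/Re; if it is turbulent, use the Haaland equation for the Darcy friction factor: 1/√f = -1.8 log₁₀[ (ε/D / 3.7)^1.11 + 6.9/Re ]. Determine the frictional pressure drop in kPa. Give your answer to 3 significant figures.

ΔP ≈ 28.3 kPa

Q = 9160 L/min = 9160/60000 = 0.1527 m³/s.
Cross-sectional area A = πD²/4 = π(0.255)²/4 = 0.05107 m²; mean velocity V = Q/A = 0.1527/0.05107 = 2.989 m/s.
Reynolds number Re = ρVD/μ = 858 · 2.989 · 0.255 / 0.0114 = 5.737e+04.
Re > 4000 → turbulent. Relative roughness ε/D = 8.6e-05/0.255 = 0.000337. Haaland: 1/√f = -1.8 log₁₀[(0.000337/3.7)^1.11 + 6.9/5.737e+04] = -1.8 log₁₀[3.28e-05 + 0.00012] = 6.867, so f = 0.0212.
Total minor-loss coefficient ΣK = 1·0.28 + 3·0.4 = 1.48.
ΔP = [f·L/D + ΣK]·(ρV²/2) = [0.0212·71.1/0.255 + 1.48]·(858·2.989²/2) = [5.912 + 1.48]·3834 = 2.834e+04 Pa.
ΔP = 2.834e+04 Pa = 28.3 kPa.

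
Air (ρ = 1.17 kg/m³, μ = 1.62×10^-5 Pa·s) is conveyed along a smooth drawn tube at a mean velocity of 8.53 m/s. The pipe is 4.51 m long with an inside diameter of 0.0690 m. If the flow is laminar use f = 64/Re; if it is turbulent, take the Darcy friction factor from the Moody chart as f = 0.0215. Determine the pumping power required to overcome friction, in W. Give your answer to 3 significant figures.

Reynolds number Re = ρVD/μ = 1.17 · 8.53 · 0.069 / 1.62e-05 = 4.251e+04.
Re > 4000 → turbulent; use the Moody-chart value f = 0.0215.
Darcy-Weisbach: ΔP = f(L/D)(ρV²/2) = 0.0215·(4.51/0.069)·(1.17·8.53²/2) = 0.0215·65.36·42.57 = 59.82 Pa.
Q = V·A = 8.53·0.003739 = 0.0319 m³/s.
Pumping power P = QΔP = 0.0319·59.82 = 1.908 W = 1.91 W.

P ≈ 1.91 W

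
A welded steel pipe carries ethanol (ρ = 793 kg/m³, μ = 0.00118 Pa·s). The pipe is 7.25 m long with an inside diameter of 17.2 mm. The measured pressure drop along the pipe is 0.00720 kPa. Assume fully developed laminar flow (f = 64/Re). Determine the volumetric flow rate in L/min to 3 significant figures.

For laminar flow, f = 64/Re with Re = ρVD/μ, so Darcy-Weisbach reduces to ΔP = 32μLV/D². Solving for V: V = ΔP·D²/(32μL) = 7.2·(0.0172)²/(32·0.00118·7.25) = 0.007781 m/s.
Check: Re = ρVD/μ = 793·0.007781·0.0172/0.00118 = 89.94 < 2300, so the laminar assumption holds.
Q = V·A = 0.007781·(π/4·0.0172²) = 1.808e-06 m³/s = 0.108 L/min.

Q ≈ 0.108 L/min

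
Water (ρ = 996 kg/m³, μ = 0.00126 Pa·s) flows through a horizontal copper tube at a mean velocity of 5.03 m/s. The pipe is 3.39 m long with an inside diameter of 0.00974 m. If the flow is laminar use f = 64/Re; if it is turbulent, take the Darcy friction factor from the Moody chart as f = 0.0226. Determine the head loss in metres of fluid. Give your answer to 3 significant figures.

h_f ≈ 10.1 m

Reynolds number Re = ρVD/μ = 996 · 5.03 · 0.00974 / 0.00126 = 3.873e+04.
Re > 4000 → turbulent; use the Moody-chart value f = 0.0226.
Darcy-Weisbach: ΔP = f(L/D)(ρV²/2) = 0.0226·(3.39/0.00974)·(996·5.03²/2) = 0.0226·348·1.26e+04 = 9.911e+04 Pa.
Head loss h_f = ΔP/(ρg) = 9.911e+04/(996·9.81) = 10.1 m.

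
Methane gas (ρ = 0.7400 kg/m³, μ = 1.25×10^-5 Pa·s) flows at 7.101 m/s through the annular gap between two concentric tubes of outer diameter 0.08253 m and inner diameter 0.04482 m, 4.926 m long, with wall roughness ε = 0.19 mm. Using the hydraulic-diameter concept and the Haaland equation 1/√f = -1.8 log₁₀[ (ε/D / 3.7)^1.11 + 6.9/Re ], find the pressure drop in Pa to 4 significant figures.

Hydraulic diameter D_h = 4A/P = D_o - D_i = 0.08253 - 0.04482 = 0.03771 m.
Re = ρVD_h/μ = 0.74·7.101·0.03771/1.25e-05 = 1.585e+04.
ε/D_h = 0.00019/0.03771 = 0.00504; Haaland gives 1/√f = -1.8 log₁₀[0.000659+0.000435] = 5.33, so f = 0.03521.
ΔP = f(L/D_h)(ρV²/2) = 0.03521·4.926/0.03771·18.66 = 85.8 Pa.

ΔP ≈ 85.80 Pa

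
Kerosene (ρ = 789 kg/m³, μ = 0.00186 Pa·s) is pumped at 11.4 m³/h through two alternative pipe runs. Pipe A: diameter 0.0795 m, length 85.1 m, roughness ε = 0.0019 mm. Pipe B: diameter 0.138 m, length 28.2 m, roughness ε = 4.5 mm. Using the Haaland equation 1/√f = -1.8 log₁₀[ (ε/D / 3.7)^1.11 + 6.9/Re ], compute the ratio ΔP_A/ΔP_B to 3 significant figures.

ΔP_A/ΔP_B ≈ 19.5

Pipe A: V = Q/A = 0.003167/0.004964 = 0.6379 m/s; Re = 2.151e+04; ε/D = 2.39e-05; Haaland → f = 0.02532; ΔP_A = f(L/D)(ρV²/2) = 4351 Pa.
Pipe B: V = Q/A = 0.003167/0.01496 = 0.2117 m/s; Re = 1.239e+04; ε/D = 0.0326; Haaland → f = 0.06168; ΔP_B = f(L/D)(ρV²/2) = 222.9 Pa.
ΔP_A/ΔP_B = 4351/222.9 = 19.5.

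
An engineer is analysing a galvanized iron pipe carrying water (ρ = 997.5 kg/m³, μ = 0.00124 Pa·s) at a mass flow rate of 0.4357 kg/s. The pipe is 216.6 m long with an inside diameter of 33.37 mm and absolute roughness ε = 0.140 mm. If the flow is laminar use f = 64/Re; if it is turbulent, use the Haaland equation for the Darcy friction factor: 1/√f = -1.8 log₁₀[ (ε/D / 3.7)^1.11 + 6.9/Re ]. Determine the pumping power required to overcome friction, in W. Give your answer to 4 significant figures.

A = πD²/4 = π(0.03337)²/4 = 0.0008746 m²; mean velocity V = ṁ/(ρA) = 0.4357/(997.5 · 0.0008746) = 0.4994 m/s.
Reynolds number Re = ρVD/μ = 997.5 · 0.4994 · 0.03337 / 0.00124 = 1.341e+04.
Re > 4000 → turbulent. Relative roughness ε/D = 0.00014/0.03337 = 0.0042. Haaland: 1/√f = -1.8 log₁₀[(0.0042/3.7)^1.11 + 6.9/1.341e+04] = -1.8 log₁₀[0.000538 + 0.000515] = 5.36, so f = 0.03481.
Darcy-Weisbach: ΔP = f(L/D)(ρV²/2) = 0.03481·(216.6/0.03337)·(997.5·0.4994²/2) = 0.03481·6491·124.4 = 2.811e+04 Pa.
Q = ṁ/ρ = 0.4357/997.5 = 0.0004368 m³/s.
Pumping power P = QΔP = 0.0004368·2.811e+04 = 12.276 W = 12.28 W.

P ≈ 12.28 W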